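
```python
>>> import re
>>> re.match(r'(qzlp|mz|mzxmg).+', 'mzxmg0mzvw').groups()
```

The match spans [0:10] → 'mzxmg0mzvw'.
Captured: group 1 = 'mz'.

('mz',)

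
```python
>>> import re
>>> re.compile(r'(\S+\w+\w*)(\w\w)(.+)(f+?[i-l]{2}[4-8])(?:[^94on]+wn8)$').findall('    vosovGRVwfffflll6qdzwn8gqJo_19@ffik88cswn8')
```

[('vosovGRVwfffflll6qdzwn8gqJo_', '19', '@f', 'fik8')]

This matches one or more of a non-whitespace character, then one or more of a word character, then zero or more of a word character (captured); then a word character, then a word character (captured); then one or more of any character (captured); then one or more of a literal 'f' (lazy), then exactly 2 of a character in [i-l], then a character in [4-8] (captured); then one or more of any character except [94on], then the literal 'wn8' (non-capturing group); then anchored at the end.
Matches: at [4:46] match 'vosovGRVwfffflll6qdzwn8gqJo_19@ffik88cswn8', groups = ('vosovGRVwfffflll6qdzwn8gqJo_', '19', '@f', 'fik8').
With 4 capturing groups, `findall` returns a 4-tuple per match.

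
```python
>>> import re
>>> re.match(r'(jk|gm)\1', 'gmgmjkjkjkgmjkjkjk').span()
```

`match` is anchored at position 0; if the pattern doesn't fit there, it returns None.
The match spans [0:4] → 'gmgm'.

(0, 4)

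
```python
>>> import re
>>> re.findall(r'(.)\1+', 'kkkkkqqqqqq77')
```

['k', 'q', '7']

`\1` has to match the exact text group 1 already captured.
Scanning left to right: at [0:5] match 'kkkkk', group 1 = 'k'; at [5:11] match 'qqqqqq', group 1 = 'q'; at [11:13] match '77', group 1 = '7'.
Because there's exactly one group, `findall` drops the full match and keeps group 1 from each hit.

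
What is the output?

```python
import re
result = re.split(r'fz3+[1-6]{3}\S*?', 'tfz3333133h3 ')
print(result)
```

The string is cut at each match, leaving 2 pieces.

['t', 'h3 ']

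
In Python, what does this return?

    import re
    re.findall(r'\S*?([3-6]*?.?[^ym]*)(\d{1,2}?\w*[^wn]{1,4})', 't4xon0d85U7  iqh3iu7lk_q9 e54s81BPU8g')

[('t4xon0d85U7  iqh3iu7lk_q9 e54s81BPU', '8g')]

The pattern matches zero or more of a non-whitespace character (lazy); then zero or more of a character in [3-6] (lazy), then optionally any character, then zero or more of any character except [ym] (captured); then 1 to 2 of a digit (lazy), then zero or more of a word character, then 1 to 4 of any character except [wn] (captured).
With the lazy modifier that quantifier settles for the fewest repetitions that let the rest of the pattern succeed (the atoms after it are unaffected and can still be greedy).
Walking the string: at [0:37] match 't4xon0d85U7  iqh3iu7lk_q9 e54s81BPU8g', groups = ('t4xon0d85U7  iqh3iu7lk_q9 e54s81BPU', '8g').
Multiple groups make `findall` return tuples — one 2-tuple for the one match.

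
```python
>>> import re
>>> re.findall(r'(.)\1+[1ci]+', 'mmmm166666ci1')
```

`\1` has to match the exact text group 1 already captured.
With a single group, `findall` returns only what that group captured — 2 items.

['m', '6']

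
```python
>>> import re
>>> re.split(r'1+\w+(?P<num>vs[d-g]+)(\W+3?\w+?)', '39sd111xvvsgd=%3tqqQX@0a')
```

['39sd', 'vsgd', '=%3t', 'qqQX@0a']

This matches one or more of a literal '1', then one or more of a word character; then the literal 'vs', then one or more of a character in [d-g] (captured as 'num'); then one or more of a non-word character, then optionally the literal '3', then one or more of a word character (lazy) (captured).
The `?` after the quantifier makes it lazy — it takes as little as possible before letting the rest of the pattern try.
Matches to split on: at [4:17] → '111xvvsgd=%3t'.
`re.split` interleaves the captured-group text with the surrounding fragments.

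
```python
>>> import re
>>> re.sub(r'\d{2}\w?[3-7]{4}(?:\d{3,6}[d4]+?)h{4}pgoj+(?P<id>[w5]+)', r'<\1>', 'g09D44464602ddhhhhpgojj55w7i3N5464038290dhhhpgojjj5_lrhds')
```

The pattern matches exactly 2 of a digit, then optionally a word character, then exactly 4 of a character in [3-7]; then 3 to 6 of a digit, then one or more of one of [d4] (lazy) (non-capturing group); then exactly 4 of the literal 'h', then the literal 'pgo', then one or more of the literal 'j'; then one or more of one of [w5] (captured as 'id').
Matches: at [1:26] → '09D44464602ddhhhhpgojj55w'.
`\1` in the replacement pulls in group 1's text for each match.

'g<55w>7i3N5464038290dhhhpgojjj5_lrhds'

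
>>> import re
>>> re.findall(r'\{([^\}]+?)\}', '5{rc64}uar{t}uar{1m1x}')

Walking the string: at [1:7] match '{rc64}', group 1 = 'rc64'; at [10:13] match '{t}', group 1 = 't'; at [16:22] match '{1m1x}', group 1 = '1m1x'.
With a single group, `findall` returns only what that group captured — 3 items.

['rc64', 't', '1m1x']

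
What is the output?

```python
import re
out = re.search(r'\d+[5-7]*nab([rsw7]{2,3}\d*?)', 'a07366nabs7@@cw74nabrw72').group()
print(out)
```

07366nabs7

The match spans [1:11] → '07366nabs7'.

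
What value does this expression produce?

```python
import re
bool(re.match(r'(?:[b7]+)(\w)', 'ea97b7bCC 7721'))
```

This matches one or more of one of [b7] (non-capturing group); then a word character (captured).
With `match`, the pattern is implicitly anchored at the beginning.
Here the pattern fails at index 0, so the call returns None, and `bool(None)` is False.

False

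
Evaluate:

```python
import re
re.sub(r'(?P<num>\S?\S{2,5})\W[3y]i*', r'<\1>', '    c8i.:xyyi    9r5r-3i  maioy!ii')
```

'    c8i.:xyyi    <9r5r>  maioy!ii'

Pattern: optionally a non-whitespace character, then 2 to 5 of a non-whitespace character (captured as 'num'); then a non-word character, then one of [3y], then zero or more of a literal 'i'.
The replacement refers to a captured group, so each match is rewritten using its own captured text.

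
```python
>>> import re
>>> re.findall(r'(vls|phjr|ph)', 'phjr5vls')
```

['phjr', 'vls']

The regex engine tests alternatives in the order written; an earlier branch that matches wins even if a later one would match more.
Scanning left to right: at [0:4] match 'phjr', group 1 = 'phjr'; at [5:8] match 'vls', group 1 = 'vls'.
`findall` collects group 1 from each match (2 total).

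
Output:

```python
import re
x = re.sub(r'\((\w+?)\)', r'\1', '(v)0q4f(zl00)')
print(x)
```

The replacement refers to a captured group, so each match is rewritten using its own captured text.

v0q4fzl00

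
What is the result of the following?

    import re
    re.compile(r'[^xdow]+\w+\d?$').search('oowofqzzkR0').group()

This matches one or more of any character except [xdow]; then one or more of a word character, then optionally a digit; then anchored at the end.
The match spans [4:11] → 'fqzzkR0'.

'fqzzkR0'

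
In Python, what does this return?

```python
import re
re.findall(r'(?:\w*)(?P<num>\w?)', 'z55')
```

With a single group, `findall` returns only what that group captured — 2 items.

['', '']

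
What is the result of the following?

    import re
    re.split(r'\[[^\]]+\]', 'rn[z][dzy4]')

['rn', '', '']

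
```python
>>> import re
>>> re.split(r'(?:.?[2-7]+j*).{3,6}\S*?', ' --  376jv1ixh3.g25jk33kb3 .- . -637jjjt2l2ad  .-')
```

The `?` after the quantifier makes it lazy — it takes as little as possible before letting the rest of the pattern try.
Splitting on the pattern gives 4 pieces.

[' -- ', '.', ' .- . ', '  .-']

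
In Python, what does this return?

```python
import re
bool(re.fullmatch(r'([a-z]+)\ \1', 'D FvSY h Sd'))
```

False

For `fullmatch`, every character of the input must be accounted for by the pattern.
Here the pattern can't cover the whole string, so the call returns None, and `bool(None)` is False.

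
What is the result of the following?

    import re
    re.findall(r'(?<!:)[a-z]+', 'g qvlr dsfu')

The negative lookaround is zero-width — it rules out positions where the adjacent text would match, without consuming anything.
Matches: at [0:1] → 'g'; at [2:6] → 'qvlr'; at [7:11] → 'dsfu'.
`findall` yields the raw match text (3 of them) because the pattern has no groups.

['g', 'qvlr', 'dsfu']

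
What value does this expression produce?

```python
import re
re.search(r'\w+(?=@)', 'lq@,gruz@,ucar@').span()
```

Lookahead/lookbehind check context without consuming it, so the matched span excludes the asserted characters.
`search` walks the string left to right and returns the first match it finds.
The match spans [0:2] → 'lq'.

(0, 2)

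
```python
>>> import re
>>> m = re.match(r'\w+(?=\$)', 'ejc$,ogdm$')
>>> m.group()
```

'ejc'

The lookaround is zero-width — it requires the adjacent text to match without consuming it, so the asserted text isn't part of the match.
`match` is anchored at position 0; if the pattern doesn't fit there, it returns None.
The match spans [0:3] → 'ejc'.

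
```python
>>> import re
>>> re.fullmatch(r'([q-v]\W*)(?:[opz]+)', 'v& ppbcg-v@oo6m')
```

`re.fullmatch` requires the pattern to consume the entire string.
Here the string isn't matched end-to-end, so the call returns None.

None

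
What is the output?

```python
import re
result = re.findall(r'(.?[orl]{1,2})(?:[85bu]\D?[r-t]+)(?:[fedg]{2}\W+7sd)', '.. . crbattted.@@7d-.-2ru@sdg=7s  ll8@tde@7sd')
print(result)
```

[' ll']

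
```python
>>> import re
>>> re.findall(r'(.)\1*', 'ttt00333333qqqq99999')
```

The backreference `\1` re-matches whatever the first group consumed, character for character.
With a single group, `findall` returns only what that group captured — 5 items.

['t', '0', '3', 'q', '9']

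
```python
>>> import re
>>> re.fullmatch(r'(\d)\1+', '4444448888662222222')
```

None

`\1` is not a pattern — it's the concrete string captured by group 1, re-applied verbatim.
`re.fullmatch` requires the pattern to consume the entire string.
Here there's no way to consume every character, so the call returns None.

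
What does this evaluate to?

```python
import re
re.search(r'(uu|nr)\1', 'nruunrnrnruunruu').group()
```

'nrnr'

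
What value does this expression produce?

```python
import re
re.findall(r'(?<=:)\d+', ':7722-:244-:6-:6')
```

The `(?=…)`/`(?<=…)` assertion just peeks at neighbouring text; it doesn't advance the match position.
With no groups in the pattern, `findall` gives back each whole match — 4 here.

['7722', '244', '6', '6']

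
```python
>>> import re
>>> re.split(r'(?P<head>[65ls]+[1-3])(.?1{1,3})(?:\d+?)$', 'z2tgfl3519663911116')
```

The pattern matches one or more of one of [65ls], then a character in [1-3] (captured as 'head'); then optionally any character, then 1 to 3 of the literal '1' (captured); then one or more of a digit (lazy) (non-capturing group); then anchored at the end.
Matches to split on: at [5:19] → 'l3519663911116'.
Because the pattern has a capturing group, `split` also inserts each captured text between the pieces.

['z2tgf', 'l3', '51', '']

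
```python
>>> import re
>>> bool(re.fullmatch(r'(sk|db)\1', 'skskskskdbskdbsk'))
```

`re.fullmatch` is like wrapping the pattern in `^…$` (in single-line mode).
Here the pattern can't cover the whole string, so the call returns None, and `bool(None)` is False.

False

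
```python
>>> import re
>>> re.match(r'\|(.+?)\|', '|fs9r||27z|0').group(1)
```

Because the quantifier is non-greedy, it stops expanding at the earliest point where the rest of the pattern can succeed.
`re.match` won't scan ahead — the pattern has to work from the very first character.
The match spans [0:6] → '|fs9r|'.
Captured: group 1 = 'fs9r'.

'fs9r'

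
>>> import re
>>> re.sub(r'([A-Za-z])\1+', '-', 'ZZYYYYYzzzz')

The backreference `\1` re-matches whatever the first group consumed, character for character.
Each match is replaced by '-'.

'---'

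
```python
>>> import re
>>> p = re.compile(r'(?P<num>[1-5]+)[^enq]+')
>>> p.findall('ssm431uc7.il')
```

['431']

The pattern matches one or more of a character in [1-5] (captured as 'num'); then one or more of any character except [enq].
Because there's exactly one group, `findall` drops the full match and keeps group 1 from the one hit.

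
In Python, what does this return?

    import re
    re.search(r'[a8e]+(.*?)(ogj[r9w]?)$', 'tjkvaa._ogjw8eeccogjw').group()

This matches one or more of one of [a8e]; then zero or more of any character (lazy) (captured); then the literal 'ogj', then optionally one of [r9w] (captured); then anchored at the end.
`search` walks the string left to right and returns the first match it finds.
The match spans [4:21] → 'aa._ogjw8eeccogjw'.
Captured: group 1 = '._ogjw8eecc', group 2 = 'ogjw'.

'aa._ogjw8eeccogjw'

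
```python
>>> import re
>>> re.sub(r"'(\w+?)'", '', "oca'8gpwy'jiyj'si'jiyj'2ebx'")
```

'ocajiyjjiyj'

`sub` substitutes '' at each match site.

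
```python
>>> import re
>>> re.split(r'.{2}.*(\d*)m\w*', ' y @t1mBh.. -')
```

['', '', '.. -']

The group in the pattern means `split` returns the separators' captures alongside the pieces.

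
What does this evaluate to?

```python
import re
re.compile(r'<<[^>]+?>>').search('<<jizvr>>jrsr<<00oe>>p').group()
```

'<<jizvr>>'

The match spans [0:9] → '<<jizvr>>'.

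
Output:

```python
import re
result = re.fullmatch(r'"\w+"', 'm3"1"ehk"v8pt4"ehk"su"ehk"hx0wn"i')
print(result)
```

None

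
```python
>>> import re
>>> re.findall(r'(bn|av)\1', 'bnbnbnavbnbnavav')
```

After group 1 captures some text, `\1` only succeeds where that same text appears again.
`findall` collects group 1 from each match (3 total).

['bn', 'bn', 'av']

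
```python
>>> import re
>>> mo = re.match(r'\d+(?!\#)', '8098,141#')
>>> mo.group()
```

`(?!…)`/`(?<!…)` only lets a position through if the neighbouring text does NOT match; no characters are consumed.
With `match`, the pattern is implicitly anchored at the beginning.
The match spans [0:4] → '8098'.

'8098'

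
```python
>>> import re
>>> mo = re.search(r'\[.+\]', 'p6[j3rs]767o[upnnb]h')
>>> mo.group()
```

'[j3rs]767o[upnnb]'

Unlike `match`, `search` isn't anchored — it looks for the pattern anywhere in the string.
The match spans [2:19] → '[j3rs]767o[upnnb]'.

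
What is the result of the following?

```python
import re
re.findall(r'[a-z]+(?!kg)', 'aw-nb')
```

['aw', 'nb']

Because the assertion is negative and zero-width, positions next to the forbidden text are skipped.
Scanning left to right: at [0:2] → 'aw'; at [3:5] → 'nb'.
With no groups in the pattern, `findall` gives back each whole match — 2 here.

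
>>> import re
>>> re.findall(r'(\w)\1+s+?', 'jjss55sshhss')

['j', '5', 'h']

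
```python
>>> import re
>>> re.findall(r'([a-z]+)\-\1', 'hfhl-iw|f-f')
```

['f']

`\1` is not a pattern — it's the concrete string captured by group 1, re-applied verbatim.
Because there's exactly one group, `findall` drops the full match and keeps group 1 from the one hit.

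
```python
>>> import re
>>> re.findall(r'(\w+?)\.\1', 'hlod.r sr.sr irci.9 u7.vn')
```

After group 1 captures some text, `\1` only succeeds where that same text appears again.
Matches: at [7:12] match 'sr.sr', group 1 = 'sr'.
Because there's exactly one group, `findall` drops the full match and keeps group 1 from the one hit.

['sr']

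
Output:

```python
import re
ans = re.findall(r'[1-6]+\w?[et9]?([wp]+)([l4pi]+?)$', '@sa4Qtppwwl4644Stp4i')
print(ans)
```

Pattern: one or more of a character in [1-6], then optionally a word character, then optionally one of [et9]; then one or more of one of [wp] (captured); then one or more of one of [l4pi] (lazy) (captured); then anchored at the end.
Matches: at [11:20] match '4644Stp4i', groups = ('p', '4i').
Multiple groups make `findall` return tuples — one 2-tuple for the one match.

[('p', '4i')]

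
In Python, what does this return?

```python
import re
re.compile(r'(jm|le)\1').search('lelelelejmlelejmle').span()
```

(0, 4)

A backreference is literal: `\1` must see the identical characters the first group matched.
`search` walks the string left to right and returns the first match it finds.
The match spans [0:4] → 'lele'.
Captured: group 1 = 'le'.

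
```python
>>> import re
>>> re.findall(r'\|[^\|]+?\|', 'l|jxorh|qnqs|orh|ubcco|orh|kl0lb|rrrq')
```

Scanning left to right: at [1:8] → '|jxorh|'; at [12:17] → '|orh|'; at [22:27] → '|orh|'.
`findall` yields the raw match text (3 of them) because the pattern has no groups.

['|jxorh|', '|orh|', '|orh|']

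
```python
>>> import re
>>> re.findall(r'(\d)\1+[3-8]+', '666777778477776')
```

The backreference `\1` re-matches whatever the first group consumed, character for character.
One capturing group, so `findall` returns just the captured substring from the one match — 1 in all.

['6']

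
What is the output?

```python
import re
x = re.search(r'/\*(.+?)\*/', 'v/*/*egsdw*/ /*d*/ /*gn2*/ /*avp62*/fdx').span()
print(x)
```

(1, 12)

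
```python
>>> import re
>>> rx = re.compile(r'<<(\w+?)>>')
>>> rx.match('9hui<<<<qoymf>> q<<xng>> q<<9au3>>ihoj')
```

`re.match` won't scan ahead — the pattern has to work from the very first character.
Here the pattern fails at index 0, so the call returns None.

None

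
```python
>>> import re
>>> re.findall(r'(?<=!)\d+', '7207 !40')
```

Lookahead/lookbehind check context without consuming it, so the matched span excludes the asserted characters.
Since nothing is captured, `findall` lists the 1 matched substring directly.

['40']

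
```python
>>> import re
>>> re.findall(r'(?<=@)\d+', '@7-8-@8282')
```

['7', '8282']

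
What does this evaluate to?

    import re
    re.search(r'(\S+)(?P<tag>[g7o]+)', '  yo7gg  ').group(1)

'yo7g'

Pattern: one or more of a non-whitespace character (captured); then one or more of one of [g7o] (captured as 'tag').
`search` walks the string left to right and returns the first match it finds.
The match spans [2:7] → 'yo7gg'.
Captured: group 1 = 'yo7g', group 2 = 'g'.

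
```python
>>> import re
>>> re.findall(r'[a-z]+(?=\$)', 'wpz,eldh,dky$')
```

['dky']

The `(?=…)`/`(?<=…)` assertion just peeks at neighbouring text; it doesn't advance the match position.
Scanning left to right: at [9:12] → 'dky'.
No capturing groups, so `findall` returns the 1 full match string.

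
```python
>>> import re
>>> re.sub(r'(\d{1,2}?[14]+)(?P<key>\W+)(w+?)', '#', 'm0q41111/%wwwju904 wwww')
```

Pattern: 1 to 2 of a digit (lazy), then one or more of one of [14] (captured); then one or more of a non-word character (captured as 'key'); then one or more of a literal 'w' (lazy) (captured).
With the lazy modifier that quantifier settles for the fewest repetitions that let the rest of the pattern succeed (the atoms after it are unaffected and can still be greedy).
Matches: at [3:11] → '41111/%w'; at [15:20] → '904 w'.
Every occurrence is swapped for '#'.

'm0q#wwju#www'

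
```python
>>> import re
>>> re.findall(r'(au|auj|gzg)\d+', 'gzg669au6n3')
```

Walking the string: at [0:6] match 'gzg669', group 1 = 'gzg'; at [6:9] match 'au6', group 1 = 'au'.
With a single group, `findall` returns only what that group captured — 2 items.

['gzg', 'au']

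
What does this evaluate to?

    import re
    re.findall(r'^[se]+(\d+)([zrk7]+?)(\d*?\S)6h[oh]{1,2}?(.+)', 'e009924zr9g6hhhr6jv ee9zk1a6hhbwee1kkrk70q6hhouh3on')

[('009924', 'zr', '9g', 'hr6jv ee9zk1a6hhbwee1kkrk70q6hhouh3on')]

The `?` after the quantifier makes it lazy — it takes as little as possible before letting the rest of the pattern try.
4 groups means the one result is a tuple of 4 captured strings — 1 here.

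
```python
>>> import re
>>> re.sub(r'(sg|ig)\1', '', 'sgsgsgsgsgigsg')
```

'sgigsg'

After group 1 captures some text, `\1` only succeeds where that same text appears again.
Matches: at [0:4] → 'sgsg'; at [4:8] → 'sgsg'.
Each match is replaced by ''.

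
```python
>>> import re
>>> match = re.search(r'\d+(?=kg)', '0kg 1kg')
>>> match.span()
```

The `(?=…)`/`(?<=…)` assertion just peeks at neighbouring text; it doesn't advance the match position.
`search` walks the string left to right and returns the first match it finds.
The match spans [0:1] → '0'.

(0, 1)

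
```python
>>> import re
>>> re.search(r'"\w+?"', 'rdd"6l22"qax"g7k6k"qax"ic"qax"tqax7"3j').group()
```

'"6l22"'

The match spans [3:9] → '"6l22"'.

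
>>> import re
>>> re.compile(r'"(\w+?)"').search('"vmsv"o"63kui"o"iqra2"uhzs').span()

(0, 6)

The match spans [0:6] → '"vmsv"'.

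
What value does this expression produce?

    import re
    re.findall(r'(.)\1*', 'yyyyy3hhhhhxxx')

`\1` has to match the exact text group 1 already captured.
Matches: at [0:5] match 'yyyyy', group 1 = 'y'; at [5:6] match '3', group 1 = '3'; at [6:11] match 'hhhhh', group 1 = 'h'; at [11:14] match 'xxx', group 1 = 'x'.
With a single group, `findall` returns only what that group captured — 4 items.

['y', '3', 'h', 'x']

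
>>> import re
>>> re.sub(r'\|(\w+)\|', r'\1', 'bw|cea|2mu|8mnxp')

Matches: at [2:7] → '|cea|'.
`\1` in the replacement pulls in group 1's text for each match.

'bwcea2mu|8mnxp'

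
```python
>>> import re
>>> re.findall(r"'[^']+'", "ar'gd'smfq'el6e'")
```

["'gd'", "'el6e'"]

With no groups in the pattern, `findall` gives back each whole match — 2 here.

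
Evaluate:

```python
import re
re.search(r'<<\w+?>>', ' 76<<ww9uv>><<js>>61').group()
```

Unlike `match`, `search` isn't anchored — it looks for the pattern anywhere in the string.
The match spans [3:12] → '<<ww9uv>>'.

'<<ww9uv>>'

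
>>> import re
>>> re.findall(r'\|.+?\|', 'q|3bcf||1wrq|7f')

['|3bcf|', '|1wrq|']

A `+?`/`*?`/`{m,n}?` starts at its minimum and grows only as far as needed for what follows to match.
Scanning left to right: at [1:7] → '|3bcf|'; at [7:13] → '|1wrq|'.
With no groups in the pattern, `findall` gives back each whole match — 2 here.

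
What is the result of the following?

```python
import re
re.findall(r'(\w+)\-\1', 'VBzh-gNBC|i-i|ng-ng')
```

The backreference `\1` re-matches whatever the first group consumed, character for character.
Walking the string: at [10:13] match 'i-i', group 1 = 'i'; at [14:19] match 'ng-ng', group 1 = 'ng'.
With a single group, `findall` returns only what that group captured — 2 items.

['i', 'ng']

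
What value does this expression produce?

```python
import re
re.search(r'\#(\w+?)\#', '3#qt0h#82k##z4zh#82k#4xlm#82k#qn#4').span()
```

The match spans [1:7] → '#qt0h#'.

(1, 7)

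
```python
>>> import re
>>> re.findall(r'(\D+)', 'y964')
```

['y']

One capturing group, so `findall` returns just the captured substring from the one match — 1 in all.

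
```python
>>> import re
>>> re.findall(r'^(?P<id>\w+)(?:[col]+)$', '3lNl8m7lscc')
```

['3lNl8m7lsc']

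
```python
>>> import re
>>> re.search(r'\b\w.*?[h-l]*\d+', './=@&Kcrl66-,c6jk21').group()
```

'Kcrl66'

The pattern matches a word boundary (`\b`, zero-width); then a word character, then zero or more of any character (lazy); then zero or more of a character in [h-l], then one or more of a digit.
Because the quantifier is non-greedy, it stops expanding at the earliest point where the rest of the pattern can succeed.
`re.search` scans for the first position where the pattern succeeds.
The match spans [5:11] → 'Kcrl66'.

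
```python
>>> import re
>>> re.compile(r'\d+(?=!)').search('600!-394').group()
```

Lookahead/lookbehind check context without consuming it, so the matched span excludes the asserted characters.
The match spans [0:3] → '600'.

'600'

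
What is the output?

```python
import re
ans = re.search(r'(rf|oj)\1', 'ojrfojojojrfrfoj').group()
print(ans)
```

ojoj

The backreference `\1` re-matches whatever the first group consumed, character for character.
`re.search` scans for the first position where the pattern succeeds.
The match spans [4:8] → 'ojoj'.
Captured: group 1 = 'oj'.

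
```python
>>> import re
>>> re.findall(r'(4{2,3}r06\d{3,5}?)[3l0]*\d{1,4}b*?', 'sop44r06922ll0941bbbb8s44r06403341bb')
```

['44r06922', '44r06403']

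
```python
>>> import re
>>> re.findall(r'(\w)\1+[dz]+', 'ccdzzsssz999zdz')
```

['c', 's', '9']

The backreference `\1` re-matches whatever the first group consumed, character for character.
Walking the string: at [0:5] match 'ccdzz', group 1 = 'c'; at [5:9] match 'sssz', group 1 = 's'; at [9:15] match '999zdz', group 1 = '9'.
One capturing group, so `findall` returns just the captured substring from each match — 3 in all.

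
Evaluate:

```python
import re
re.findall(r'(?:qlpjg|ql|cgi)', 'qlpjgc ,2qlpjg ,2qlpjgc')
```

['qlpjg', 'qlpjg', 'qlpjg']

`|` is ordered: at each position the engine commits to the first alternative that works.
Walking the string: at [0:5] → 'qlpjg'; at [9:14] → 'qlpjg'; at [17:22] → 'qlpjg'.
With no groups in the pattern, `findall` gives back each whole match — 3 here.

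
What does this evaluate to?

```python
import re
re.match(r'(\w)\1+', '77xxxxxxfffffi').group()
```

`\1` is not a pattern — it's the concrete string captured by group 1, re-applied verbatim.
`match` is anchored at position 0; if the pattern doesn't fit there, it returns None.
The match spans [0:2] → '77'.
Captured: group 1 = '7'.

'77'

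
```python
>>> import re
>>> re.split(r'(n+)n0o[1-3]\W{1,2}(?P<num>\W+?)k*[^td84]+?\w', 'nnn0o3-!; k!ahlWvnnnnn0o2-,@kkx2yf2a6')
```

['', 'nn', ';', '!ahlWv', 'nnnn', '@', 'yf2a6']

Because the pattern has a capturing group, `split` also inserts each captured text between the pieces.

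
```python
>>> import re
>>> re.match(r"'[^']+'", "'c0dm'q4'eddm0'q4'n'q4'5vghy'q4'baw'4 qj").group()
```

"'c0dm'"

With `match`, the pattern is implicitly anchored at the beginning.
The match spans [0:6] → "'c0dm'".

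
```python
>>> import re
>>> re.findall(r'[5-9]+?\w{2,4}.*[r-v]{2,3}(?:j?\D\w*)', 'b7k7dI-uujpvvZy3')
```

The pattern matches one or more of a character in [5-9] (lazy), then 2 to 4 of a word character, then zero or more of any character; then 2 to 3 of a character in [r-v]; then optionally a literal 'j', then a non-digit, then zero or more of a word character (non-capturing group).
Scanning left to right: at [1:16] → '7k7dI-uujpvvZy3'.
No capturing groups, so `findall` returns the 1 full match string.

['7k7dI-uujpvvZy3']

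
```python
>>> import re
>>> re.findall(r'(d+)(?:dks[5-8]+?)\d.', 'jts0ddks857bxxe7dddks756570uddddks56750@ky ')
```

['d', 'dd', 'ddd']

`findall` collects group 1 from each match (3 total).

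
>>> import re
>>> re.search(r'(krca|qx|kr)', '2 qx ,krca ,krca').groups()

The match spans [2:4] → 'qx'.
Captured: group 1 = 'qx'.

('qx',)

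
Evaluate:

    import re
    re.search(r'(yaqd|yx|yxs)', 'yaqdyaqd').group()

The match spans [0:4] → 'yaqd'.

'yaqd'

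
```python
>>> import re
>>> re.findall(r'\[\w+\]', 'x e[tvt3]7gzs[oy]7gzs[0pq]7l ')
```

['[tvt3]', '[oy]', '[0pq]']

No capturing groups, so `findall` returns the 3 full match strings.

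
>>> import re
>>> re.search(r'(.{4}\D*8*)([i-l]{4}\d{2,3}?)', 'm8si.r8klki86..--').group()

This matches exactly 4 of any character, then zero or more of a non-digit, then zero or more of a literal '8' (captured); then exactly 4 of a character in [i-l], then 2 to 3 of a digit (lazy) (captured).
The match spans [0:13] → 'm8si.r8klki86'.

'm8si.r8klki86'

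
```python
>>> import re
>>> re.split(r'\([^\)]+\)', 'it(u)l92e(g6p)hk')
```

['it', 'l92e', 'hk']

Matches to split on: at [2:5] → '(u)'; at [9:14] → '(g6p)'.
The string is cut at each match, leaving 3 pieces.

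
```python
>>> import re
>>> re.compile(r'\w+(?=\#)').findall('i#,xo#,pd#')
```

['i', 'xo', 'pd']

Lookahead/lookbehind check context without consuming it, so the matched span excludes the asserted characters.
Matches: at [0:1] → 'i'; at [3:5] → 'xo'; at [7:9] → 'pd'.
`findall` yields the raw match text (3 of them) because the pattern has no groups.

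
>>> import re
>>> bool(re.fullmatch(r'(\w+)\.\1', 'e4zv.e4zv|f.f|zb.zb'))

False

`\1` is not a pattern — it's the concrete string captured by group 1, re-applied verbatim.
`re.fullmatch` requires the pattern to consume the entire string.
Here the string isn't matched end-to-end, so the call returns None, and `bool(None)` is False.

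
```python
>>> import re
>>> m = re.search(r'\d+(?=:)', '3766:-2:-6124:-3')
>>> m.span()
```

(0, 4)

The `(?=…)`/`(?<=…)` assertion just peeks at neighbouring text; it doesn't advance the match position.
Unlike `match`, `search` isn't anchored — it looks for the pattern anywhere in the string.
The match spans [0:4] → '3766'.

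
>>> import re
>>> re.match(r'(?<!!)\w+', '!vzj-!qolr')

Because the assertion is negative and zero-width, positions next to the forbidden text are skipped.
`re.match` won't scan ahead — the pattern has to work from the very first character.
Here position 0 doesn't satisfy it, so the call returns None.

None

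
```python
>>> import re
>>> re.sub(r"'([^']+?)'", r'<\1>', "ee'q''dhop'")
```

'ee<q><dhop>'

Each match is replaced using the text its own group 1 captured.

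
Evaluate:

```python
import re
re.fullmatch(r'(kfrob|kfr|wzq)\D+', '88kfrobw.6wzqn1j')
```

`re.fullmatch` is like wrapping the pattern in `^…$` (in single-line mode).
Here the pattern can't cover the whole string, so the call returns None.

None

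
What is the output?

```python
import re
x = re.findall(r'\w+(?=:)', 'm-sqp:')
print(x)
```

['sqp']

The positive lookaround only admits positions where the adjacent text matches; those characters stay outside the span.
Matches: at [2:5] → 'sqp'.
`findall` yields the raw match text (1 of them) because the pattern has no groups.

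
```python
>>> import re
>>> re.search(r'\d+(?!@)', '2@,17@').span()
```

Because the assertion is negative and zero-width, positions next to the forbidden text are skipped.
The match spans [3:4] → '1'.

(3, 4)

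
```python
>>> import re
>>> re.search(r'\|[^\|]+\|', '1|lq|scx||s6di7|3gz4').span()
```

`re.search` tries every starting position until one works.
The match spans [1:5] → '|lq|'.

(1, 5)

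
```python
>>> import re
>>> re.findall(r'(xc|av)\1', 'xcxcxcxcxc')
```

`\1` has to match the exact text group 1 already captured.
Scanning left to right: at [0:4] match 'xcxc', group 1 = 'xc'; at [4:8] match 'xcxc', group 1 = 'xc'.
Because there's exactly one group, `findall` drops the full match and keeps group 1 from each hit.

['xc', 'xc']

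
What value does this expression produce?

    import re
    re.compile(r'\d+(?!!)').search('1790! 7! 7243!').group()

A negative assertion filters positions out without eating any characters.
`re.search` tries every starting position until one works.
The match spans [0:3] → '179'.

'179'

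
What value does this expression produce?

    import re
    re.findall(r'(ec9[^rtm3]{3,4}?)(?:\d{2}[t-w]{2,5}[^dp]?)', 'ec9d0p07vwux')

Pattern: the literal 'ec9', then 3 to 4 of any character except [rtm3] (lazy) (captured); then exactly 2 of a digit, then 2 to 5 of a character in [t-w], then optionally any character except [dp] (non-capturing group).
Matches: at [0:12] match 'ec9d0p07vwux', group 1 = 'ec9d0p'.
With a single group, `findall` returns only what that group captured — 1 item.

['ec9d0p']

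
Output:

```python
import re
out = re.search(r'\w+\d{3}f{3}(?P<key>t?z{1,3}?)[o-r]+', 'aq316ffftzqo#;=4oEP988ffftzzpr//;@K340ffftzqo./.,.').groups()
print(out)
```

The pattern matches one or more of a word character, then exactly 3 of a digit, then exactly 3 of the literal 'f'; then optionally a literal 't', then 1 to 3 of the literal 'z' (lazy) (captured as 'key'); then one or more of a character in [o-r].
`search` walks the string left to right and returns the first match it finds.
The match spans [0:12] → 'aq316ffftzqo'.
Captured: group 1 = 'tz'.

('tz',)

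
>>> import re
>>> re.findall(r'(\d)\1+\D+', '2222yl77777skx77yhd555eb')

['2', '7', '7', '5']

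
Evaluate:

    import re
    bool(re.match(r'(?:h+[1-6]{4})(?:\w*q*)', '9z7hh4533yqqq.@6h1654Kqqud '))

False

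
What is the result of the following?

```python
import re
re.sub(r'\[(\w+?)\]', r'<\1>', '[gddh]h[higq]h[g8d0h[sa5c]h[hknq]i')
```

Matches: at [0:6] → '[gddh]'; at [7:13] → '[higq]'; at [20:26] → '[sa5c]'; at [27:33] → '[hknq]'.
The replacement refers to a captured group, so each match is rewritten using its own captured text.

'<gddh>h<higq>h[g8d0h<sa5c>h<hknq>i'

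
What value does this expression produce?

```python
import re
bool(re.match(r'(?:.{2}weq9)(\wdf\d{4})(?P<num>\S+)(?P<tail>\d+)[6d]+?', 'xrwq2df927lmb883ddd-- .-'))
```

False

This matches exactly 2 of any character, then the literal 'w', then the literal 'eq9' (non-capturing group); then a word character, then the literal 'df', then exactly 4 of a digit (captured); then one or more of a non-whitespace character (captured as 'num'); then one or more of a digit (captured as 'tail'); then one or more of one of [6d] (lazy).
`re.match` only tries the pattern at the start of the string.
Here position 0 doesn't satisfy it, so the call returns None, and `bool(None)` is False.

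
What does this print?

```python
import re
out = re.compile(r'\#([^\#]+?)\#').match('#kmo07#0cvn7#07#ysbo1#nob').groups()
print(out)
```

('kmo07',)

`re.match` only tries the pattern at the start of the string.
The match spans [0:7] → '#kmo07#'.
Captured: group 1 = 'kmo07'.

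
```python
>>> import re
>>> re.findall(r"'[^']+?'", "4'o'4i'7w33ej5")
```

["'o'"]

Walking the string: at [1:4] → "'o'".
Since nothing is captured, `findall` lists the 1 matched substring directly.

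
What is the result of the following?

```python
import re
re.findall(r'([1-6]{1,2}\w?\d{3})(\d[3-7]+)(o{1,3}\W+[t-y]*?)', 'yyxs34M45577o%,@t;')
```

[('34M455', '77', 'o%,@')]

3 groups means the one result is a tuple of 3 captured strings — 1 here.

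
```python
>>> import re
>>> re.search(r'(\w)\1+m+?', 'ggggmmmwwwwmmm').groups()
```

('g',)

The backreference `\1` re-matches whatever the first group consumed, character for character.
Unlike `match`, `search` isn't anchored — it looks for the pattern anywhere in the string.
The match spans [0:5] → 'ggggm'.
Captured: group 1 = 'g'.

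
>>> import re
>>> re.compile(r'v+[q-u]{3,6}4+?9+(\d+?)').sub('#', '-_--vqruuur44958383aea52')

Lazy quantifiers expand one character at a time until the remainder of the pattern can match.
Every occurrence is swapped for '#'.

'-_--#8383aea52'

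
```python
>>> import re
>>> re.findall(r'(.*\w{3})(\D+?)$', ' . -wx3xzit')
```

[(' . -wx3xzi', 't')]

The pattern matches zero or more of any character, then exactly 3 of a word character (captured); then one or more of a non-digit (lazy) (captured); then anchored at the end.
Scanning left to right: at [0:11] match ' . -wx3xzit', groups = (' . -wx3xzi', 't').
With 2 capturing groups, `findall` returns a 2-tuple per match.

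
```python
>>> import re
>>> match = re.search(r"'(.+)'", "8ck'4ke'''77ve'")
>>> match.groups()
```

("4ke'''77ve",)

Unlike `match`, `search` isn't anchored — it looks for the pattern anywhere in the string.
The match spans [3:15] → "'4ke'''77ve'".
Captured: group 1 = "4ke'''77ve".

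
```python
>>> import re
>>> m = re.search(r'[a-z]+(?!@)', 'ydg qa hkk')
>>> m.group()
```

'ydg'

The negative lookaround is zero-width — it rules out positions where the adjacent text would match, without consuming anything.
The match spans [0:3] → 'ydg'.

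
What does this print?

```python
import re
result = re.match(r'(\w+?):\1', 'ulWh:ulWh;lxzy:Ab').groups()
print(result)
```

`\1` has to match the exact text group 1 already captured.
`re.match` only tries the pattern at the start of the string.
The match spans [0:9] → 'ulWh:ulWh'.
Captured: group 1 = 'ulWh'.

('ulWh',)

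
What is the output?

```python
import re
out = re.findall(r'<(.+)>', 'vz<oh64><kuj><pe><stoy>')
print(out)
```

Scanning left to right: at [2:23] match '<oh64><kuj><pe><stoy>', group 1 = 'oh64><kuj><pe><stoy'.
Because there's exactly one group, `findall` drops the full match and keeps group 1 from the one hit.

['oh64><kuj><pe><stoy']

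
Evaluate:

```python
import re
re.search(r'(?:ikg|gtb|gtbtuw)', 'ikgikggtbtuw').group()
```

'ikg'

`re.search` scans for the first position where the pattern succeeds.
The match spans [0:3] → 'ikg'.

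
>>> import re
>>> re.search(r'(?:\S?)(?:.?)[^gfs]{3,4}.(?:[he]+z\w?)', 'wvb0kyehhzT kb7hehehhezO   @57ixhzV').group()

'wvb0kyehhzT'

Pattern: optionally a non-whitespace character (non-capturing group); then optionally any character (non-capturing group); then 3 to 4 of any character except [gfs]; then any character; then one or more of one of [he], then a literal 'z', then optionally a word character (non-capturing group).
The match spans [0:11] → 'wvb0kyehhzT'.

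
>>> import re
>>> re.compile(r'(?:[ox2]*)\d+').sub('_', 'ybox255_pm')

'yb__pm'

Pattern: zero or more of one of [ox2] (non-capturing group); then one or more of a digit.
Matches: at [2:7] → 'ox255'.
Every occurrence is swapped for '_'.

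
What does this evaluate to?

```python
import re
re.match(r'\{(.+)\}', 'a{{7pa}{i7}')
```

None

`re.match` won't scan ahead — the pattern has to work from the very first character.
Here position 0 doesn't satisfy it, so the call returns None.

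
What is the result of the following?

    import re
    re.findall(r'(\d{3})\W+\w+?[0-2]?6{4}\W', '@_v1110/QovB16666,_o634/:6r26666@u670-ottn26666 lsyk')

This matches exactly 3 of a digit (captured); then one or more of a non-word character, then one or more of a word character (lazy); then optionally a character in [0-2], then exactly 4 of the literal '6', then a non-word character.
Matches: at [4:18] match '110/QovB16666,', group 1 = '110'; at [20:33] match '634/:6r26666@', group 1 = '634'; at [34:48] match '670-ottn26666 ', group 1 = '670'.
One capturing group, so `findall` returns just the captured substring from each match — 3 in all.

['110', '634', '670']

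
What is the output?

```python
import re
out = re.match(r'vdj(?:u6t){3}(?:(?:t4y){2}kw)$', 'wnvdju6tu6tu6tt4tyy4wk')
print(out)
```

This matches the literal 'vdj', then the literal 'u6t' repeated 3 times; then the literal 't4y' repeated 2 times, then the literal 'kw' (non-capturing group); then anchored at the end.
`match` is anchored at position 0; if the pattern doesn't fit there, it returns None.
Here the pattern fails at index 0, so the call returns None.

None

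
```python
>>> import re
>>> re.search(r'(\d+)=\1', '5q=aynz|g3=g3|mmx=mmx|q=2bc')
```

None

The backreference `\1` re-matches whatever the first group consumed, character for character.
`re.search` tries every starting position until one works.
Here nothing in the string fits, so the call returns None.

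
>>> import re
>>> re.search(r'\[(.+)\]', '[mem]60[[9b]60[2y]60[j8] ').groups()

('mem]60[[9b]60[2y]60[j8',)

`re.search` scans for the first position where the pattern succeeds.
The match spans [0:24] → '[mem]60[[9b]60[2y]60[j8]'.
Captured: group 1 = 'mem]60[[9b]60[2y]60[j8'.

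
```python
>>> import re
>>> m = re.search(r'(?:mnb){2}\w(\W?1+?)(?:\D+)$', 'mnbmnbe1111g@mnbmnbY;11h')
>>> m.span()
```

(13, 24)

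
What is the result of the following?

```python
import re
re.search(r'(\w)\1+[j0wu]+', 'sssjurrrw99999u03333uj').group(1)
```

's'

The match spans [0:5] → 'sssju'.
Captured: group 1 = 's'.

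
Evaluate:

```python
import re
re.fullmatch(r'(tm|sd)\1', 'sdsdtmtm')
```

None

The backreference `\1` re-matches whatever the first group consumed, character for character.
For `fullmatch`, every character of the input must be accounted for by the pattern.
Here there's no way to consume every character, so the call returns None.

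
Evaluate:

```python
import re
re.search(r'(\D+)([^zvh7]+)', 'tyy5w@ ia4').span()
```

(0, 10)

This matches one or more of a non-digit (captured); then one or more of any character except [zvh7] (captured).
`re.search` scans for the first position where the pattern succeeds.
The match spans [0:10] → 'tyy5w@ ia4'.
Captured: group 1 = 'tyy', group 2 = '5w@ ia4'.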